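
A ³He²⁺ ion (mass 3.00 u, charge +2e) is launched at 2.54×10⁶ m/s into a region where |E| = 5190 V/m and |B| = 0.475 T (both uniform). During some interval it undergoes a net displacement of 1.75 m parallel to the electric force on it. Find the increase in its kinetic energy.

The magnetic force is always ⟂ v and does no work; only the electric force changes KE.
ΔKE = F_E · d = |q|E d = (3.204×10⁻¹⁹)(5190)(1.75) ≈ 2.91×10⁻¹⁵ J.

ΔKE ≈ 2.91×10⁻¹⁵ J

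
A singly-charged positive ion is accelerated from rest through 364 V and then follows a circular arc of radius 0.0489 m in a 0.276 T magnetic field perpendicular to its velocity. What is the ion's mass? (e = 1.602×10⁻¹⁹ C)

Combine |q|V = ½mv² and r = mv/(|q|B): eliminate v to get m = qB²r²/(2V).
m = (1.602×10⁻¹⁹)(0.276)²(0.0489)²/(2·364) ≈ 4.01×10⁻²⁶ kg.

m ≈ 4.01×10⁻²⁶ kg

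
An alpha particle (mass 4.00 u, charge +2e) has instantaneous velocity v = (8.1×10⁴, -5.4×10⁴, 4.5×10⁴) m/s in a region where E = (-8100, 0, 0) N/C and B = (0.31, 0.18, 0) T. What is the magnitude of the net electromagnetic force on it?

|F| ≈ 1.21×10⁻¹⁴ N

v×B = (-8100, 1.40×10⁴, 3.13×10⁴) N/C.
E + v×B = (-1.62×10⁴, 1.40×10⁴, 3.13×10⁴) N/C.
F = q(E + v×B) = (3.204×10⁻¹⁹ C)·(-1.62×10⁴, 1.40×10⁴, 3.13×10⁴) = (-5.19×10⁻¹⁵, 4.47×10⁻¹⁵, 1.00×10⁻¹⁴) N.
|F| = 1.21×10⁻¹⁴ N.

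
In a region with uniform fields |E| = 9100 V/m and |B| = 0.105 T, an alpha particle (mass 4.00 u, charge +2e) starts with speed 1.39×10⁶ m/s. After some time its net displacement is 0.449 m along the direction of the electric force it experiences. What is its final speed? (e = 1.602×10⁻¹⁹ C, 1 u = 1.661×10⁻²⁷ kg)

v_f ≈ 1.53×10⁶ m/s

B does no work; ΔKE = |q|E d.
½mv_f² = ½mv₀² + |q|Ed = ½(6.644×10⁻²⁷)(1.39×10⁶)² + (3.204×10⁻¹⁹)(9100)(0.449) ≈ 6.418×10⁻¹⁵ J + 1.309×10⁻¹⁵ J ≈ 7.728×10⁻¹⁵ J.
v_f = √(2·7.728×10⁻¹⁵/6.644×10⁻²⁷) ≈ 1.53×10⁶ m/s.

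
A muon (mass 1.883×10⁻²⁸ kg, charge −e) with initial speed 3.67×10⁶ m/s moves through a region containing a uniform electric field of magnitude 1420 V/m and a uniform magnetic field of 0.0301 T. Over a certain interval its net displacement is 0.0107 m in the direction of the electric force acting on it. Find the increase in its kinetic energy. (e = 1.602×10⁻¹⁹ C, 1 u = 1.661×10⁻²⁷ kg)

The magnetic force is always ⟂ v and does no work; only the electric force changes KE.
ΔKE = F_E · d = |q|E d = (1.602×10⁻¹⁹)(1420)(0.0107) ≈ 2.43×10⁻¹⁸ J.

ΔKE ≈ 2.43×10⁻¹⁸ J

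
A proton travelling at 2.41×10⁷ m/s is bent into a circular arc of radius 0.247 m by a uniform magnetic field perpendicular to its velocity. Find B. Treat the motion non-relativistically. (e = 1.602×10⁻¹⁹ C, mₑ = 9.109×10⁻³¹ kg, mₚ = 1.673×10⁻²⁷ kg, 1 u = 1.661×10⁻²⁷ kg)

From |q|vB = mv²/r, B = mv/(|q|r).
B = (1.673×10⁻²⁷)(2.41×10⁷)/((1.602×10⁻¹⁹)(0.247)) ≈ 1.02 T.

B ≈ 1.02 T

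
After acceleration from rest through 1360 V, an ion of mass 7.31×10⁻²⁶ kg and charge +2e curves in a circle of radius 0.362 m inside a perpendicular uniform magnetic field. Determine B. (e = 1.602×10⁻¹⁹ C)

B ≈ 0.0688 T

v = √(2|q|V/m) = √(2·3.204×10⁻¹⁹·1360/7.31×10⁻²⁶) ≈ 1.092×10⁵ m/s.
B = mv/(|q|r) = (7.31×10⁻²⁶)(1.092×10⁵)/((3.204×10⁻¹⁹)(0.362)) ≈ 0.0688 T.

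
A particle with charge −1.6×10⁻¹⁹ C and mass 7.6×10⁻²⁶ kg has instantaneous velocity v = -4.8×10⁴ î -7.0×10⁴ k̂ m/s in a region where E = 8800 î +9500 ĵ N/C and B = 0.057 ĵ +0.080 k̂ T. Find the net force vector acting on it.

v×B = (3990, 3840, -2740) N/C.
E + v×B = (1.28×10⁴, 1.33×10⁴, -2740) N/C.
F = q(E + v×B) = (−1.6×10⁻¹⁹ C)·(1.28×10⁴, 1.33×10⁴, -2740) = (-2.05×10⁻¹⁵, -2.13×10⁻¹⁵, 4.38×10⁻¹⁶) N.

F ≈ (-2.05×10⁻¹⁵, -2.13×10⁻¹⁵, 4.38×10⁻¹⁶) N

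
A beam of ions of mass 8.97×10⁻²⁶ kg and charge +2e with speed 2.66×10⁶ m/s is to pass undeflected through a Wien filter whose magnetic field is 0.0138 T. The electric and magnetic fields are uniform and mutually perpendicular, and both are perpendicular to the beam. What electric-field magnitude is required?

E = 3.67×10⁴ V/m

For straight-line motion qE = qvB, so E = vB.
E = 2.66×10⁶ × 0.0138 = 3.67×10⁴ V/m.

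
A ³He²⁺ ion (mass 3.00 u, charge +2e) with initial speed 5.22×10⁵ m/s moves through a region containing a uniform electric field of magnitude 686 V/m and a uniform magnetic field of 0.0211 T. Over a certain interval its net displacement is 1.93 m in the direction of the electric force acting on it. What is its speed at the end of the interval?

v_f ≈ 6.65×10⁵ m/s

B does no work; ΔKE = |q|E d.
½mv_f² = ½mv₀² + |q|Ed = ½(4.983×10⁻²⁷)(5.22×10⁵)² + (3.204×10⁻¹⁹)(686)(1.93) ≈ 6.789×10⁻¹⁶ J + 4.242×10⁻¹⁶ J ≈ 1.103×10⁻¹⁵ J.
v_f = √(2·1.103×10⁻¹⁵/4.983×10⁻²⁷) ≈ 6.65×10⁵ m/s.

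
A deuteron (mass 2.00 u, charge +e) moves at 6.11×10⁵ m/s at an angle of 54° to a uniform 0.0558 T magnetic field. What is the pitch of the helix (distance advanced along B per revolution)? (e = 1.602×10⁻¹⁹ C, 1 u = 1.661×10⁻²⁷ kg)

p ≈ 0.839 m

v∥ = v cosθ = 6.11×10⁵·cos54° ≈ 3.591×10⁵ m/s.
T = 2πm/(|q|B) = 2π(3.322×10⁻²⁷)/((1.602×10⁻¹⁹)(0.0558)) ≈ 2.335×10⁻⁶ s.
pitch = v∥ T = (3.591×10⁵)(2.335×10⁻⁶) ≈ 0.839 m.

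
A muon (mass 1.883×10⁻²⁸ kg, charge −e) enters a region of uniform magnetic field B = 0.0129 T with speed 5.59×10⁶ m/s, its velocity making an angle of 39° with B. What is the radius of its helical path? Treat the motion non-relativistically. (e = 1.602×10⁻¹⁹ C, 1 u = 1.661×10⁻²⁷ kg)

v⊥ = v sinθ = 5.59×10⁶·sin39° ≈ 3.518×10⁶ m/s.
r = m v⊥/(|q|B) = (1.883×10⁻²⁸)(3.518×10⁶)/((1.602×10⁻¹⁹)(0.0129)) ≈ 0.321 m.

r ≈ 0.321 m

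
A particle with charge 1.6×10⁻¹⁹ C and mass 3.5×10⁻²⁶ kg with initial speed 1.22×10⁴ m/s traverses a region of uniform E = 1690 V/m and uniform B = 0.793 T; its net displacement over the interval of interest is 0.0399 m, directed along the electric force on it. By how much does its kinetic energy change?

The magnetic force is always ⟂ v and does no work; only the electric force changes KE.
ΔKE = F_E · d = |q|E d = (1.6×10⁻¹⁹)(1690)(0.0399) ≈ 1.08×10⁻¹⁷ J.

ΔKE ≈ 1.08×10⁻¹⁷ J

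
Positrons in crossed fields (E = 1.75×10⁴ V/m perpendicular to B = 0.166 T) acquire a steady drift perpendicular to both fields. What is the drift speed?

The E×B drift speed is v_d = E/B.
v_d = 1.75×10⁴/0.166 = 1.05×10⁵ m/s.

v_d ≈ 1.05×10⁵ m/s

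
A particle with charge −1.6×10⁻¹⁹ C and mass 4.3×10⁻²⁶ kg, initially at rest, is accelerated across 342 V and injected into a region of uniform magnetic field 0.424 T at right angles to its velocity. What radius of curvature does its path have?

r ≈ 0.0320 m

Acceleration: |q|V = ½mv² ⇒ v = √(2|q|V/m) = √(2·1.6×10⁻¹⁹·342/4.3×10⁻²⁶) ≈ 5.045×10⁴ m/s.
In the field: r = mv/(|q|B) = (4.3×10⁻²⁶)(5.045×10⁴)/((1.6×10⁻¹⁹)(0.424)) ≈ 0.0320 m.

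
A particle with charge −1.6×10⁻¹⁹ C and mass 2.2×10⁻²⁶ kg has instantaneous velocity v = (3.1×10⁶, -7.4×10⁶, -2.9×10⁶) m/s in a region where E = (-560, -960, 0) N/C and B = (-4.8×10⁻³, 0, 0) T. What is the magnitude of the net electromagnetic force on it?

v×B = (0, 1.39×10⁴, -3.55×10⁴) N/C.
E + v×B = (-560, 1.30×10⁴, -3.55×10⁴) N/C.
F = q(E + v×B) = (−1.6×10⁻¹⁹ C)·(-560, 1.30×10⁴, -3.55×10⁴) = (8.96×10⁻¹⁷, -2.07×10⁻¹⁵, 5.68×10⁻¹⁵) N.
|F| = 6.05×10⁻¹⁵ N.

|F| ≈ 6.05×10⁻¹⁵ N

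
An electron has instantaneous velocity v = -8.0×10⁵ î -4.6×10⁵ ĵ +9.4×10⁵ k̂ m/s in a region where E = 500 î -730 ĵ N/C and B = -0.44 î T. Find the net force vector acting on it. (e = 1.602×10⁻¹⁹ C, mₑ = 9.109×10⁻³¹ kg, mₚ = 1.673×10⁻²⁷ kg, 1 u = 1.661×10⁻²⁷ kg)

F ≈ (-8.01×10⁻¹⁷, 6.64×10⁻¹⁴, 3.24×10⁻¹⁴) N

v×B = (0, -4.14×10⁵, -2.02×10⁵) N/C.
E + v×B = (500, -4.14×10⁵, -2.02×10⁵) N/C.
F = q(E + v×B) = (−1.602×10⁻¹⁹ C)·(500, -4.14×10⁵, -2.02×10⁵) = (-8.01×10⁻¹⁷, 6.64×10⁻¹⁴, 3.24×10⁻¹⁴) N.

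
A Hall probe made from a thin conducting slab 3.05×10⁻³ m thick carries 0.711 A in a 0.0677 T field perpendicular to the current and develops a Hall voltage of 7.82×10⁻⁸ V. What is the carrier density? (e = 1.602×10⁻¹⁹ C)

From V_H = IB/(n e t), n = IB/(V_H e t).
n = (0.711)(0.0677)/((7.82×10⁻⁸)(1.602×10⁻¹⁹)(3.05×10⁻³)) ≈ 1.26×10²⁷ m⁻³.

n ≈ 1.26×10²⁷ m⁻³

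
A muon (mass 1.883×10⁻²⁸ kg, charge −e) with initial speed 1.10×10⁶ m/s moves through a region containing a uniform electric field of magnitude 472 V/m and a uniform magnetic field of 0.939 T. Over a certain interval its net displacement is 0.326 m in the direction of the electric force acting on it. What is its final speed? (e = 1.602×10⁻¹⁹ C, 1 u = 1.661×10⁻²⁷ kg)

B does no work; ΔKE = |q|E d.
½mv_f² = ½mv₀² + |q|Ed = ½(1.883×10⁻²⁸)(1.10×10⁶)² + (1.602×10⁻¹⁹)(472)(0.326) ≈ 1.139×10⁻¹⁶ J + 2.465×10⁻¹⁷ J ≈ 1.386×10⁻¹⁶ J.
v_f = √(2·1.386×10⁻¹⁶/1.883×10⁻²⁸) ≈ 1.21×10⁶ m/s.

v_f ≈ 1.21×10⁶ m/s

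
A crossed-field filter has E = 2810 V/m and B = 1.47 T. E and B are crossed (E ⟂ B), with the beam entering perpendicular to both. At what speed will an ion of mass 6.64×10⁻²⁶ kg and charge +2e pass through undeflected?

Straight-line motion ⇒ electric and magnetic forces cancel, so E = vB.
v = E/B = 2810/1.47 = 1910 m/s.

v = 1910 m/s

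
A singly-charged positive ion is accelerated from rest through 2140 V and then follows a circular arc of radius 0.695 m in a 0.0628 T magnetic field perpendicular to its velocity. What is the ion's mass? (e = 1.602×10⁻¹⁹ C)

m ≈ 7.13×10⁻²⁶ kg

Combine |q|V = ½mv² and r = mv/(|q|B): eliminate v to get m = qB²r²/(2V).
m = (1.602×10⁻¹⁹)(0.0628)²(0.695)²/(2·2140) ≈ 7.13×10⁻²⁶ kg.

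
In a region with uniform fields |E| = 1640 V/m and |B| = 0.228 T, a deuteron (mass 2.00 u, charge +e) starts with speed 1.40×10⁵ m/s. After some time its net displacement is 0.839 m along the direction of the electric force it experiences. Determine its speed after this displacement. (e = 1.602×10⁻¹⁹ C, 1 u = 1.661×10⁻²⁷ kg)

B does no work; ΔKE = |q|E d.
½mv_f² = ½mv₀² + |q|Ed = ½(3.322×10⁻²⁷)(1.40×10⁵)² + (1.602×10⁻¹⁹)(1640)(0.839) ≈ 3.256×10⁻¹⁷ J + 2.204×10⁻¹⁶ J ≈ 2.530×10⁻¹⁶ J.
v_f = √(2·2.530×10⁻¹⁶/3.322×10⁻²⁷) ≈ 3.90×10⁵ m/s.

v_f ≈ 3.90×10⁵ m/s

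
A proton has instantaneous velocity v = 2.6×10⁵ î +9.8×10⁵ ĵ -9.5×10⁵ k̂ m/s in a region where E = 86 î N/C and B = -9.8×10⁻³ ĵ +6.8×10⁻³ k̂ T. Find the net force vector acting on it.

F ≈ (-4.10×10⁻¹⁶, -2.83×10⁻¹⁶, -4.08×10⁻¹⁶) N

v×B = (-2650, -1770, -2550) N/C.
E + v×B = (-2560, -1770, -2550) N/C.
F = q(E + v×B) = (1.602×10⁻¹⁹ C)·(-2560, -1770, -2550) = (-4.10×10⁻¹⁶, -2.83×10⁻¹⁶, -4.08×10⁻¹⁶) N.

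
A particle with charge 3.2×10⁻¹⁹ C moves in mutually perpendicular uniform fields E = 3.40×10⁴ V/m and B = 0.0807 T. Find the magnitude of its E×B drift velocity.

The E×B drift speed is v_d = E/B.
v_d = 3.40×10⁴/0.0807 = 4.21×10⁵ m/s.

v_d ≈ 4.21×10⁵ m/s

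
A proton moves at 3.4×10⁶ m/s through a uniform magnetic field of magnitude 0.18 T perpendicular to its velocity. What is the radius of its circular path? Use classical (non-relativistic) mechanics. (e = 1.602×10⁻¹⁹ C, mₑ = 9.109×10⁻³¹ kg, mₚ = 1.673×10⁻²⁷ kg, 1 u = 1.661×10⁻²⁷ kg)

The magnetic force provides the centripetal force: |q|vB = mv²/r.
r = mv/(|q|B) = (1.673×10⁻²⁷)(3.4×10⁶)/((1.602×10⁻¹⁹)(0.18)) ≈ 0.20 m.

r ≈ 0.20 m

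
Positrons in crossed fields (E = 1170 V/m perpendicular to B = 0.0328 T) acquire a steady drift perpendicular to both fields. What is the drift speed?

In crossed fields the guiding centre drifts at v_d = |E×B|/B² = E/B, independent of charge and mass.
v_d = 1170/0.0328 = 3.57×10⁴ m/s.

v_d ≈ 3.57×10⁴ m/s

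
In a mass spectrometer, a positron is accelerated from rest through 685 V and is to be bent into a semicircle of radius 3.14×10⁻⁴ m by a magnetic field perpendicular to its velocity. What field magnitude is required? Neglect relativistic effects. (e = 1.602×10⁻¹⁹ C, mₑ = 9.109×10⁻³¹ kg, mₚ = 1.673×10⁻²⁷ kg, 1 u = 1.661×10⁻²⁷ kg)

v = √(2|q|V/m) = √(2·1.602×10⁻¹⁹·685/9.109×10⁻³¹) ≈ 1.552×10⁷ m/s.
B = mv/(|q|r) = (9.109×10⁻³¹)(1.552×10⁷)/((1.602×10⁻¹⁹)(3.14×10⁻⁴)) ≈ 0.281 T.

B ≈ 0.281 T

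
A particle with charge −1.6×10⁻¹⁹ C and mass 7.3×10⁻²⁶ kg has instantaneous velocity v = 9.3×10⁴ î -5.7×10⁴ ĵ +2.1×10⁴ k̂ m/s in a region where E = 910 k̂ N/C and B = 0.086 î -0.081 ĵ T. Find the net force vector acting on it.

F ≈ (-2.72×10⁻¹⁶, -2.89×10⁻¹⁶, 2.75×10⁻¹⁶) N

v×B = (1700, 1810, -2630) N/C.
E + v×B = (1700, 1810, -1720) N/C.
F = q(E + v×B) = (−1.6×10⁻¹⁹ C)·(1700, 1810, -1720) = (-2.72×10⁻¹⁶, -2.89×10⁻¹⁶, 2.75×10⁻¹⁶) N.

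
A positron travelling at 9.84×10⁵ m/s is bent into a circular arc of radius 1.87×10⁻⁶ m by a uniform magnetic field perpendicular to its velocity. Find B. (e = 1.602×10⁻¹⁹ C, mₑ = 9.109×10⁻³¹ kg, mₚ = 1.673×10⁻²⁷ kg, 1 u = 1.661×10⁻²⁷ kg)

B ≈ 2.99 T

From |q|vB = mv²/r, B = mv/(|q|r).
B = (9.109×10⁻³¹)(9.84×10⁵)/((1.602×10⁻¹⁹)(1.87×10⁻⁶)) ≈ 2.99 T.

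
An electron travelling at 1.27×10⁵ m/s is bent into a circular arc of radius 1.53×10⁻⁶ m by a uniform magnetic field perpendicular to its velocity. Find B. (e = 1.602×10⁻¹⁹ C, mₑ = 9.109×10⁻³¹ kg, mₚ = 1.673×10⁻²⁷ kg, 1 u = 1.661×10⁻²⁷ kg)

B ≈ 0.472 T

From |q|vB = mv²/r, B = mv/(|q|r).
B = (9.109×10⁻³¹)(1.27×10⁵)/((1.602×10⁻¹⁹)(1.53×10⁻⁶)) ≈ 0.472 T.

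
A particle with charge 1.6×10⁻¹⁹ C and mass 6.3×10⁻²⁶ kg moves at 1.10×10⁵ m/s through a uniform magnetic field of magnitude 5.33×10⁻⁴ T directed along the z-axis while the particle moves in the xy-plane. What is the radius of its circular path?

The magnetic force provides the centripetal force: |q|vB = mv²/r.
r = mv/(|q|B) = (6.3×10⁻²⁶)(1.10×10⁵)/((1.6×10⁻¹⁹)(5.33×10⁻⁴)) ≈ 81.3 m.

r ≈ 81.3 m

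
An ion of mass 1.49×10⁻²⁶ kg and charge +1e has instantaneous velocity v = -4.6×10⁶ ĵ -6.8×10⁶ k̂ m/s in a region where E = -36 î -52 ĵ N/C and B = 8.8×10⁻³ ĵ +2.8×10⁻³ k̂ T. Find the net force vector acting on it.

F ≈ (7.52×10⁻¹⁵, -8.33×10⁻¹⁸, 0) N

v×B = (4.70×10⁴, 0, 0) N/C.
E + v×B = (4.69×10⁴, -52.0, 0) N/C.
F = q(E + v×B) = (1.602×10⁻¹⁹ C)·(4.69×10⁴, -52.0, 0) = (7.52×10⁻¹⁵, -8.33×10⁻¹⁸, 0) N.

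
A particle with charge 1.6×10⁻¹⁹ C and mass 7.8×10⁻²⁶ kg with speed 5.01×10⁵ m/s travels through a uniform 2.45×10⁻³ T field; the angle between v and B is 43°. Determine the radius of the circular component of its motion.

v⊥ = v sinθ = 5.01×10⁵·sin43° ≈ 3.417×10⁵ m/s.
r = m v⊥/(|q|B) = (7.8×10⁻²⁶)(3.417×10⁵)/((1.6×10⁻¹⁹)(2.45×10⁻³)) ≈ 68.0 m.

r ≈ 68.0 m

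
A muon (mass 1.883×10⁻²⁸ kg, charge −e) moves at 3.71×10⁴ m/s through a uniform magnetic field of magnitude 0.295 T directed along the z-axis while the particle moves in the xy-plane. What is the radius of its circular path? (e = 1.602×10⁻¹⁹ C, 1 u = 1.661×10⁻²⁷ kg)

r ≈ 1.48×10⁻⁴ m

The magnetic force provides the centripetal force: |q|vB = mv²/r.
r = mv/(|q|B) = (1.883×10⁻²⁸)(3.71×10⁴)/((1.602×10⁻¹⁹)(0.295)) ≈ 1.48×10⁻⁴ m.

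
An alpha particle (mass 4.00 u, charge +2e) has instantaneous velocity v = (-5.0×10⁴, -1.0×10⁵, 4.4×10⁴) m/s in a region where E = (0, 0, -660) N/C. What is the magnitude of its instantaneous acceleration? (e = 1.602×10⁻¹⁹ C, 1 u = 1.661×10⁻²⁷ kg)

Only an electric field acts, so F = qE = (3.204×10⁻¹⁹ C)·(0, 0, -660) = (0, 0, -2.11×10⁻¹⁶) N.
|a| = |F|/m = 2.115×10⁻¹⁶/6.644×10⁻²⁷ ≈ 3.18×10¹⁰ m/s².

|a| ≈ 3.18×10¹⁰ m/s²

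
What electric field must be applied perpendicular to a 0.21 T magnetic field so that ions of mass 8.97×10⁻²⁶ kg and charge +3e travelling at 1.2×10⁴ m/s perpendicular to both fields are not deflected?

E = 2500 V/m

For straight-line motion qE = qvB, so E = vB.
E = 1.2×10⁴ × 0.21 = 2500 V/m.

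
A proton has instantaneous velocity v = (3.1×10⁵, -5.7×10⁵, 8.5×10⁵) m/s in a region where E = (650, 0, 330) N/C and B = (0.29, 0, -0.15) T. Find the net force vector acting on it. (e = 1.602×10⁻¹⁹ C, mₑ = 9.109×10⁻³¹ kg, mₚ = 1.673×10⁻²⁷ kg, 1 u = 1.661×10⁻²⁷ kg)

v×B = (8.55×10⁴, 2.93×10⁵, 1.65×10⁵) N/C.
E + v×B = (8.62×10⁴, 2.93×10⁵, 1.66×10⁵) N/C.
F = q(E + v×B) = (1.602×10⁻¹⁹ C)·(8.62×10⁴, 2.93×10⁵, 1.66×10⁵) = (1.38×10⁻¹⁴, 4.69×10⁻¹⁴, 2.65×10⁻¹⁴) N.

F ≈ (1.38×10⁻¹⁴, 4.69×10⁻¹⁴, 2.65×10⁻¹⁴) N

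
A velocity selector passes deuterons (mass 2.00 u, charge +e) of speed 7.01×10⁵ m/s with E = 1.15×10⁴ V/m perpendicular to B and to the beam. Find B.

B = 0.0164 T

Balance of forces in the selector: qE = qvB ⇒ B = E/v.
B = 1.15×10⁴/7.01×10⁵ = 0.0164 T.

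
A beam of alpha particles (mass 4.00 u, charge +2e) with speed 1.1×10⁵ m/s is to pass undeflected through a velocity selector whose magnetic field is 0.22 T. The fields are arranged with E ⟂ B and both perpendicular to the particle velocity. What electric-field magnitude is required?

E = 2.4×10⁴ V/m

For straight-line motion qE = qvB, so E = vB.
E = 1.1×10⁵ × 0.22 = 2.4×10⁴ V/m.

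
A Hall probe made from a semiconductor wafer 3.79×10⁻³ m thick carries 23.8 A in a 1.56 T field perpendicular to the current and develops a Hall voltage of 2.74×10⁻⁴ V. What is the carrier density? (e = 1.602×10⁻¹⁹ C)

From V_H = IB/(n e t), n = IB/(V_H e t).
n = (23.8)(1.56)/((2.74×10⁻⁴)(1.602×10⁻¹⁹)(3.79×10⁻³)) ≈ 2.23×10²⁶ m⁻³.

n ≈ 2.23×10²⁶ m⁻³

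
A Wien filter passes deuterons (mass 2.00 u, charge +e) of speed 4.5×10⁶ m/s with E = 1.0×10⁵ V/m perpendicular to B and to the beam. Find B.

Balance of forces in the selector: qE = qvB ⇒ B = E/v.
B = 1.0×10⁵/4.5×10⁶ = 0.022 T.

B = 0.022 T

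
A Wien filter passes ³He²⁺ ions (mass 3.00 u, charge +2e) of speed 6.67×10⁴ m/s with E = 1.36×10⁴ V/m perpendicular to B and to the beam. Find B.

B = 0.204 T

Balance of forces in the selector: qE = qvB ⇒ B = E/v.
B = 1.36×10⁴/6.67×10⁴ = 0.204 T.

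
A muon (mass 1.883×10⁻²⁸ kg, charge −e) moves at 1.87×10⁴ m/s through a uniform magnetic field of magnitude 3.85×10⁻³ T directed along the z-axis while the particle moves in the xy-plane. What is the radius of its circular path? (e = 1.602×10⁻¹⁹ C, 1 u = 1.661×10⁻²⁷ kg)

r ≈ 5.71×10⁻³ m

The magnetic force provides the centripetal force: |q|vB = mv²/r.
r = mv/(|q|B) = (1.883×10⁻²⁸)(1.87×10⁴)/((1.602×10⁻¹⁹)(3.85×10⁻³)) ≈ 5.71×10⁻³ m.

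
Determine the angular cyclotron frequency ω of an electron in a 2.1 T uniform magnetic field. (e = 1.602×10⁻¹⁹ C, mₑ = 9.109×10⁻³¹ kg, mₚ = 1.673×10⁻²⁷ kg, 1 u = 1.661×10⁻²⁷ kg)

ω ≈ 3.7×10¹¹ rad/s

ω = |q|B/m.
ω = (1.602×10⁻¹⁹)(2.1)/9.109×10⁻³¹ ≈ 3.7×10¹¹ rad/s.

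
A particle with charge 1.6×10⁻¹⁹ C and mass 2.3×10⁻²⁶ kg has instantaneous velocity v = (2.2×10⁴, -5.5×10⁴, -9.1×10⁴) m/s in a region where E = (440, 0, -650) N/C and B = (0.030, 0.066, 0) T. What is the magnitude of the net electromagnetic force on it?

v×B = (6010, -2730, 3100) N/C.
E + v×B = (6450, -2730, 2450) N/C.
F = q(E + v×B) = (1.6×10⁻¹⁹ C)·(6450, -2730, 2450) = (1.03×10⁻¹⁵, -4.37×10⁻¹⁶, 3.92×10⁻¹⁶) N.
|F| = 1.19×10⁻¹⁵ N.

|F| ≈ 1.19×10⁻¹⁵ N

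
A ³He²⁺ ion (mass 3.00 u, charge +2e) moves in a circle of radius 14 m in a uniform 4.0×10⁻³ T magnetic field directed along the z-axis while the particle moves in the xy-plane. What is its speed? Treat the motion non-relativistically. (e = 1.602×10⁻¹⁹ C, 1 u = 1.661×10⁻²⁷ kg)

From |q|vB = mv²/r, v = |q|Br/m.
v = (3.204×10⁻¹⁹)(4.0×10⁻³)(14)/4.983×10⁻²⁷ ≈ 3.6×10⁶ m/s.

v ≈ 3.6×10⁶ m/s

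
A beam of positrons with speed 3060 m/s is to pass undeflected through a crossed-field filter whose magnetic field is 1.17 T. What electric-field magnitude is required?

For straight-line motion qE = qvB, so E = vB.
E = 3060 × 1.17 = 3580 V/m.

E = 3580 V/m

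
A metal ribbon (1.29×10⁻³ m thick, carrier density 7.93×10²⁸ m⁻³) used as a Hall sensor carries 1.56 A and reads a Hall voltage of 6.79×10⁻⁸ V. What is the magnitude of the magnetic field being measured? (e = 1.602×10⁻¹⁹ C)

B ≈ 0.713 T

From V_H = IB/(n e t), B = V_H n e t / I.
B = (6.79×10⁻⁸)(7.93×10²⁸)(1.602×10⁻¹⁹)(1.29×10⁻³)/1.56 ≈ 0.713 T.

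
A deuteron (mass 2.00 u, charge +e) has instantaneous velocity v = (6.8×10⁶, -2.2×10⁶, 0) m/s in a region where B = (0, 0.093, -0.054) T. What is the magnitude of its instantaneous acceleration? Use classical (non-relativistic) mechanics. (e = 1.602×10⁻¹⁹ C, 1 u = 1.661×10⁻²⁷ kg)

|a| ≈ 3.57×10¹³ m/s²

v×B = (1.19×10⁵, 3.67×10⁵, 6.32×10⁵) N/C.
F = q v×B = (1.602×10⁻¹⁹ C)·(1.19×10⁵, 3.67×10⁵, 6.32×10⁵) = (1.90×10⁻¹⁴, 5.88×10⁻¹⁴, 1.01×10⁻¹³) N.
|a| = |F|/m = 1.187×10⁻¹³/3.322×10⁻²⁷ ≈ 3.57×10¹³ m/s².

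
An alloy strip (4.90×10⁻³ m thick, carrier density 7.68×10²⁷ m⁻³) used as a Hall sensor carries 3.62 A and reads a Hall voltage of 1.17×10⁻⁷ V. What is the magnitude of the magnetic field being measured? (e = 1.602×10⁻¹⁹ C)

From V_H = IB/(n e t), B = V_H n e t / I.
B = (1.17×10⁻⁷)(7.68×10²⁷)(1.602×10⁻¹⁹)(4.90×10⁻³)/3.62 ≈ 0.195 T.

B ≈ 0.195 T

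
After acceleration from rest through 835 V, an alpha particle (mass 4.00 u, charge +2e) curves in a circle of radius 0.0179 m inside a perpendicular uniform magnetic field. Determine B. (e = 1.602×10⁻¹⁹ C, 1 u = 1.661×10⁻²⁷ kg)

B ≈ 0.329 T

v = √(2|q|V/m) = √(2·3.204×10⁻¹⁹·835/6.644×10⁻²⁷) ≈ 2.838×10⁵ m/s.
B = mv/(|q|r) = (6.644×10⁻²⁷)(2.838×10⁵)/((3.204×10⁻¹⁹)(0.0179)) ≈ 0.329 T.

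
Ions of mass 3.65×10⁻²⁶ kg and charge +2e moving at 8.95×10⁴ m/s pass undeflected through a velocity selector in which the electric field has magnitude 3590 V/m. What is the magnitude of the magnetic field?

B = 0.0401 T

Balance of forces in the selector: qE = qvB ⇒ B = E/v.
B = 3590/8.95×10⁴ = 0.0401 T.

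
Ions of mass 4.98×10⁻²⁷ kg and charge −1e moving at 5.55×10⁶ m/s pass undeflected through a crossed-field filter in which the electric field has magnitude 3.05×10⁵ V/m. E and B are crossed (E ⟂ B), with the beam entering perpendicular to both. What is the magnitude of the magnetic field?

Balance of forces in the selector: qE = qvB ⇒ B = E/v.
B = 3.05×10⁵/5.55×10⁶ = 0.0550 T.

B = 0.0550 T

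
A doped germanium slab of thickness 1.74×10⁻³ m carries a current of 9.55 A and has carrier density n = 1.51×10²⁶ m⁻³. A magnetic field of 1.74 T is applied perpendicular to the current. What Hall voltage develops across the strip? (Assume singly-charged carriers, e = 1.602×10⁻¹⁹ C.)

V_H = IB/(n e t).
V_H = (9.55)(1.74)/((1.51×10²⁶)(1.602×10⁻¹⁹)(1.74×10⁻³)) ≈ 3.95×10⁻⁴ V.

V_H ≈ 3.95×10⁻⁴ V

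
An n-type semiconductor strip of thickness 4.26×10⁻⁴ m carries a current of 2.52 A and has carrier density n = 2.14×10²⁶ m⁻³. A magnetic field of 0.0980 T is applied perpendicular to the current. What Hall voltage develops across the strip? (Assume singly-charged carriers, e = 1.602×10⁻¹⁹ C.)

V_H ≈ 1.69×10⁻⁵ V

V_H = IB/(n e t).
V_H = (2.52)(0.0980)/((2.14×10²⁶)(1.602×10⁻¹⁹)(4.26×10⁻⁴)) ≈ 1.69×10⁻⁵ V.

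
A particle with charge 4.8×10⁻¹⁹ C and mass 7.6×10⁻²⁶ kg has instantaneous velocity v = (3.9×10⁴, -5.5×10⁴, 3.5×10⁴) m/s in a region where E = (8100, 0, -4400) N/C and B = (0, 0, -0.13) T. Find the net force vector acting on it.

v×B = (7150, 5070, 0) N/C.
E + v×B = (1.52×10⁴, 5070, -4400) N/C.
F = q(E + v×B) = (4.8×10⁻¹⁹ C)·(1.52×10⁴, 5070, -4400) = (7.32×10⁻¹⁵, 2.43×10⁻¹⁵, -2.11×10⁻¹⁵) N.

F ≈ (7.32×10⁻¹⁵, 2.43×10⁻¹⁵, -2.11×10⁻¹⁵) N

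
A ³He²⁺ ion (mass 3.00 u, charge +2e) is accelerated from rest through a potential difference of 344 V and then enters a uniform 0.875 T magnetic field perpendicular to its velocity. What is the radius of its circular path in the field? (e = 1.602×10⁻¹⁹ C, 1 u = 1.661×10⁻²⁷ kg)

r ≈ 3.74×10⁻³ m

Acceleration: |q|V = ½mv² ⇒ v = √(2|q|V/m) = √(2·3.204×10⁻¹⁹·344/4.983×10⁻²⁷) ≈ 2.103×10⁵ m/s.
In the field: r = mv/(|q|B) = (4.983×10⁻²⁷)(2.103×10⁵)/((3.204×10⁻¹⁹)(0.875)) ≈ 3.74×10⁻³ m.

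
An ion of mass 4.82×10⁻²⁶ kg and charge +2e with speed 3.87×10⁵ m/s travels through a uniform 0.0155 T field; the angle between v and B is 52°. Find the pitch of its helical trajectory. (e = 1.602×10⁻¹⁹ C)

p ≈ 14.5 m

v∥ = v cosθ = 3.87×10⁵·cos52° ≈ 2.383×10⁵ m/s.
T = 2πm/(|q|B) = 2π(4.82×10⁻²⁶)/((3.204×10⁻¹⁹)(0.0155)) ≈ 6.098×10⁻⁵ s.
pitch = v∥ T = (2.383×10⁵)(6.098×10⁻⁵) ≈ 14.5 m.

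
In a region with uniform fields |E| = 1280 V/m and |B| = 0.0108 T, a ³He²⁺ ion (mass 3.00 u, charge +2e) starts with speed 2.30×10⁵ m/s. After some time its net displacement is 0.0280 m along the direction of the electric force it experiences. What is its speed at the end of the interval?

v_f ≈ 2.40×10⁵ m/s

B does no work; ΔKE = |q|E d.
½mv_f² = ½mv₀² + |q|Ed = ½(4.983×10⁻²⁷)(2.30×10⁵)² + (3.204×10⁻¹⁹)(1280)(0.0280) ≈ 1.318×10⁻¹⁶ J + 1.148×10⁻¹⁷ J ≈ 1.433×10⁻¹⁶ J.
v_f = √(2·1.433×10⁻¹⁶/4.983×10⁻²⁷) ≈ 2.40×10⁵ m/s.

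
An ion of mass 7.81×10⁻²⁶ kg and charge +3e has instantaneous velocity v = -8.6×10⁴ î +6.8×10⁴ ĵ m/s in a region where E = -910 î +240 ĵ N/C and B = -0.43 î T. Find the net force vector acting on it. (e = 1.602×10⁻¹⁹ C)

F ≈ (-4.37×10⁻¹⁶, 1.15×10⁻¹⁶, 1.41×10⁻¹⁴) N

v×B = (0, 0, 2.92×10⁴) N/C.
E + v×B = (-910, 240, 2.92×10⁴) N/C.
F = q(E + v×B) = (4.806×10⁻¹⁹ C)·(-910, 240, 2.92×10⁴) = (-4.37×10⁻¹⁶, 1.15×10⁻¹⁶, 1.41×10⁻¹⁴) N.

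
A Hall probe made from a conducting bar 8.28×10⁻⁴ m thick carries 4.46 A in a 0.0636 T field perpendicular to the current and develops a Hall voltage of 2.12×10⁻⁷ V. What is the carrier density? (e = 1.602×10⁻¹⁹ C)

From V_H = IB/(n e t), n = IB/(V_H e t).
n = (4.46)(0.0636)/((2.12×10⁻⁷)(1.602×10⁻¹⁹)(8.28×10⁻⁴)) ≈ 1.01×10²⁸ m⁻³.

n ≈ 1.01×10²⁸ m⁻³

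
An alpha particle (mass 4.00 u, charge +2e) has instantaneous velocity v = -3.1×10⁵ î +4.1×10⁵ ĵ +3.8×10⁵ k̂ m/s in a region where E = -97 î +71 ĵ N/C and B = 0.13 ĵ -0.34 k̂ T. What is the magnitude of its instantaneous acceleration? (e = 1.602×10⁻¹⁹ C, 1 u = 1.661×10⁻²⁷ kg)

|a| ≈ 1.06×10¹³ m/s²

v×B = (-1.89×10⁵, -1.05×10⁵, -4.03×10⁴) N/C.
E + v×B = (-1.89×10⁵, -1.05×10⁵, -4.03×10⁴) N/C.
F = q(E + v×B) = (3.204×10⁻¹⁹ C)·(-1.89×10⁵, -1.05×10⁵, -4.03×10⁴) = (-6.05×10⁻¹⁴, -3.37×10⁻¹⁴, -1.29×10⁻¹⁴) N.
|a| = |F|/m = 7.049×10⁻¹⁴/6.644×10⁻²⁷ ≈ 1.06×10¹³ m/s².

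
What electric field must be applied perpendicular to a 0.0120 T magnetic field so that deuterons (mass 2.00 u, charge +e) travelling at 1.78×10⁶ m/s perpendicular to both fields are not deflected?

For straight-line motion qE = qvB, so E = vB.
E = 1.78×10⁶ × 0.0120 = 2.14×10⁴ V/m.

E = 2.14×10⁴ V/m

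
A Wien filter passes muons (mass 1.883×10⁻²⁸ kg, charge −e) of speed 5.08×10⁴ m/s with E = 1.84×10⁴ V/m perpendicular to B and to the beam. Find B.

B = 0.362 T

Balance of forces in the selector: qE = qvB ⇒ B = E/v.
B = 1.84×10⁴/5.08×10⁴ = 0.362 T.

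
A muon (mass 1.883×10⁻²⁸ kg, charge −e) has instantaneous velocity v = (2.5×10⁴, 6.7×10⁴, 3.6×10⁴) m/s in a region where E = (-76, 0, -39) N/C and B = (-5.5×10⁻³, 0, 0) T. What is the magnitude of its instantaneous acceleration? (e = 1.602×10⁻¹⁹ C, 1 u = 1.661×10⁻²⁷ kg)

|a| ≈ 3.33×10¹¹ m/s²

v×B = (0, -198, 368) N/C.
E + v×B = (-76.0, -198, 330) N/C.
F = q(E + v×B) = (−1.602×10⁻¹⁹ C)·(-76.0, -198, 330) = (1.22×10⁻¹⁷, 3.17×10⁻¹⁷, -5.28×10⁻¹⁷) N.
|a| = |F|/m = 6.278×10⁻¹⁷/1.883×10⁻²⁸ ≈ 3.33×10¹¹ m/s².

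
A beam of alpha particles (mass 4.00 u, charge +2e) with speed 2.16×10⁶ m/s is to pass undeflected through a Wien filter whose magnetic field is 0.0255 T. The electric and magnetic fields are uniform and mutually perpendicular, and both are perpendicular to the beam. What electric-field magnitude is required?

For straight-line motion qE = qvB, so E = vB.
E = 2.16×10⁶ × 0.0255 = 5.51×10⁴ V/m.

E = 5.51×10⁴ V/m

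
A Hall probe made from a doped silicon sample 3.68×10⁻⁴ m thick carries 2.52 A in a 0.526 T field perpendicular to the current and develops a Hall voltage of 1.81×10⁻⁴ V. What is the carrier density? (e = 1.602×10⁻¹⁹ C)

n ≈ 1.24×10²⁶ m⁻³

From V_H = IB/(n e t), n = IB/(V_H e t).
n = (2.52)(0.526)/((1.81×10⁻⁴)(1.602×10⁻¹⁹)(3.68×10⁻⁴)) ≈ 1.24×10²⁶ m⁻³.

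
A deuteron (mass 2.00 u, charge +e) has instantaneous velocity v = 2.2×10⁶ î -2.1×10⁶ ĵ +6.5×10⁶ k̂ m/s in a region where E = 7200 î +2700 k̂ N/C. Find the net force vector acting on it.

Only an electric field acts, so F = qE = (1.602×10⁻¹⁹ C)·(7200, 0, 2700) = (1.15×10⁻¹⁵, 0, 4.33×10⁻¹⁶) N.

F ≈ (1.15×10⁻¹⁵, 0, 4.33×10⁻¹⁶) N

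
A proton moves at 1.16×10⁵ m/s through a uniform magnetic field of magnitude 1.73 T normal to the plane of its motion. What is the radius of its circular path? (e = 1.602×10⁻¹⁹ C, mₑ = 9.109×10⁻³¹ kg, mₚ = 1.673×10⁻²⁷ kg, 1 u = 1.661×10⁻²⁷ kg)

r ≈ 7.00×10⁻⁴ m

The magnetic force provides the centripetal force: |q|vB = mv²/r.
r = mv/(|q|B) = (1.673×10⁻²⁷)(1.16×10⁵)/((1.602×10⁻¹⁹)(1.73)) ≈ 7.00×10⁻⁴ m.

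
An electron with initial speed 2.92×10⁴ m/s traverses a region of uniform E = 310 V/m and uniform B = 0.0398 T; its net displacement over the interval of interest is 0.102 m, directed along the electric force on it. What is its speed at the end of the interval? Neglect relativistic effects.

v_f ≈ 3.34×10⁶ m/s

B does no work; ΔKE = |q|E d.
½mv_f² = ½mv₀² + |q|Ed = ½(9.109×10⁻³¹)(2.92×10⁴)² + (1.602×10⁻¹⁹)(310)(0.102) ≈ 3.883×10⁻²² J + 5.066×10⁻¹⁸ J ≈ 5.066×10⁻¹⁸ J.
v_f = √(2·5.066×10⁻¹⁸/9.109×10⁻³¹) ≈ 3.34×10⁶ m/s.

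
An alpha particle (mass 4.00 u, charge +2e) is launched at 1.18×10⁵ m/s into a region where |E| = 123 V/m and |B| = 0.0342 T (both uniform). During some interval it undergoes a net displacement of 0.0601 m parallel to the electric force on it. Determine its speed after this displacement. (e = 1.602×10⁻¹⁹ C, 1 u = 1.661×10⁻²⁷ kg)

v_f ≈ 1.21×10⁵ m/s

B does no work; ΔKE = |q|E d.
½mv_f² = ½mv₀² + |q|Ed = ½(6.644×10⁻²⁷)(1.18×10⁵)² + (3.204×10⁻¹⁹)(123)(0.0601) ≈ 4.626×10⁻¹⁷ J + 2.368×10⁻¹⁸ J ≈ 4.862×10⁻¹⁷ J.
v_f = √(2·4.862×10⁻¹⁷/6.644×10⁻²⁷) ≈ 1.21×10⁵ m/s.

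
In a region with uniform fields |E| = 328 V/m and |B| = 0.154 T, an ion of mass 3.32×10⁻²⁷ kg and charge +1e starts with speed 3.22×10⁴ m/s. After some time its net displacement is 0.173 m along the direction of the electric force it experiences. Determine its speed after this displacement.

B does no work; ΔKE = |q|E d.
½mv_f² = ½mv₀² + |q|Ed = ½(3.32×10⁻²⁷)(3.22×10⁴)² + (1.602×10⁻¹⁹)(328)(0.173) ≈ 1.721×10⁻¹⁸ J + 9.090×10⁻¹⁸ J ≈ 1.081×10⁻¹⁷ J.
v_f = √(2·1.081×10⁻¹⁷/3.32×10⁻²⁷) ≈ 8.07×10⁴ m/s.

v_f ≈ 8.07×10⁴ m/s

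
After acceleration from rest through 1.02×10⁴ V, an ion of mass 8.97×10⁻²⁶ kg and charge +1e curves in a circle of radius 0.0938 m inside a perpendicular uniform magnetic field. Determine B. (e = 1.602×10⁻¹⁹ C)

B ≈ 1.14 T

v = √(2|q|V/m) = √(2·1.602×10⁻¹⁹·1.02×10⁴/8.97×10⁻²⁶) ≈ 1.909×10⁵ m/s.
B = mv/(|q|r) = (8.97×10⁻²⁶)(1.909×10⁵)/((1.602×10⁻¹⁹)(0.0938)) ≈ 1.14 T.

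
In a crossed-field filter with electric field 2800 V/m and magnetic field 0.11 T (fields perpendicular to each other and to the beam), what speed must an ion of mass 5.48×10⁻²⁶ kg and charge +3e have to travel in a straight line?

v = 2.5×10⁴ m/s

For undeflected motion the electric and magnetic forces balance: qE = qvB.
v = E/B = 2800/0.11 = 2.5×10⁴ m/s.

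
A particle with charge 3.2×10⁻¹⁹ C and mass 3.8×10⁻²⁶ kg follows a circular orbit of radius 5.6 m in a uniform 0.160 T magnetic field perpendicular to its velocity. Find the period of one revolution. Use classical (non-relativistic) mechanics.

The cyclotron period depends only on m, q, B: T = 2πm/(|q|B).
T = 2π(3.8×10⁻²⁶)/((3.2×10⁻¹⁹)(0.160)) ≈ 4.66×10⁻⁶ s.

T ≈ 4.66×10⁻⁶ s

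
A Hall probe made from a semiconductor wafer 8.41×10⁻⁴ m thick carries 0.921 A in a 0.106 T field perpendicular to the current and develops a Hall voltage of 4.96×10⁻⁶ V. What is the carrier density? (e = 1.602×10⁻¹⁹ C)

n ≈ 1.46×10²⁶ m⁻³

From V_H = IB/(n e t), n = IB/(V_H e t).
n = (0.921)(0.106)/((4.96×10⁻⁶)(1.602×10⁻¹⁹)(8.41×10⁻⁴)) ≈ 1.46×10²⁶ m⁻³.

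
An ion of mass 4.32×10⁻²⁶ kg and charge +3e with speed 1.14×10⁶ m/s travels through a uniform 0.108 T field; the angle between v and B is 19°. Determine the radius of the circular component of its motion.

r ≈ 0.309 m

v⊥ = v sinθ = 1.14×10⁶·sin19° ≈ 3.711×10⁵ m/s.
r = m v⊥/(|q|B) = (4.32×10⁻²⁶)(3.711×10⁵)/((4.806×10⁻¹⁹)(0.108)) ≈ 0.309 m.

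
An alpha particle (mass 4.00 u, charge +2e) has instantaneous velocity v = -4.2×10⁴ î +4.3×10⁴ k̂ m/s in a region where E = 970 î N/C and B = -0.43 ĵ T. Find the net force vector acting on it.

F ≈ (6.23×10⁻¹⁵, 0, 5.79×10⁻¹⁵) N

v×B = (1.85×10⁴, 0, 1.81×10⁴) N/C.
E + v×B = (1.95×10⁴, 0, 1.81×10⁴) N/C.
F = q(E + v×B) = (3.204×10⁻¹⁹ C)·(1.95×10⁴, 0, 1.81×10⁴) = (6.23×10⁻¹⁵, 0, 5.79×10⁻¹⁵) N.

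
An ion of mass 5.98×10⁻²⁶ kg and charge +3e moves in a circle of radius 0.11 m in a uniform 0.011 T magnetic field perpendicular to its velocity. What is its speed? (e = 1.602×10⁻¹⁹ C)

From |q|vB = mv²/r, v = |q|Br/m.
v = (4.806×10⁻¹⁹)(0.011)(0.11)/5.98×10⁻²⁶ ≈ 9700 m/s.

v ≈ 9700 m/s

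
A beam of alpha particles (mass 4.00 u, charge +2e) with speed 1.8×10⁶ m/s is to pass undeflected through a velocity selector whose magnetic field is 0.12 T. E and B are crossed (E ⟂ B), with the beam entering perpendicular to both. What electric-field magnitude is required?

For straight-line motion qE = qvB, so E = vB.
E = 1.8×10⁶ × 0.12 = 2.2×10⁵ V/m.

E = 2.2×10⁵ V/m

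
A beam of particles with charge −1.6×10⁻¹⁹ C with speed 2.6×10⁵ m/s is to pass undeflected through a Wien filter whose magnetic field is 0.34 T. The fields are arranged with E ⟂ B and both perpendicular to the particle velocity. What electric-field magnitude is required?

For straight-line motion qE = qvB, so E = vB.
E = 2.6×10⁵ × 0.34 = 8.8×10⁴ V/m.

E = 8.8×10⁴ V/m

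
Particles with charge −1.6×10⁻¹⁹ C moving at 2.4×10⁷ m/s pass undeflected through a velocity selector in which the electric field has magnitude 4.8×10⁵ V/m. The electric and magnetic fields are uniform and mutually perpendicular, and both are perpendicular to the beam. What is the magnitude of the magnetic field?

Balance of forces in the selector: qE = qvB ⇒ B = E/v.
B = 4.8×10⁵/2.4×10⁷ = 0.020 T.

B = 0.020 T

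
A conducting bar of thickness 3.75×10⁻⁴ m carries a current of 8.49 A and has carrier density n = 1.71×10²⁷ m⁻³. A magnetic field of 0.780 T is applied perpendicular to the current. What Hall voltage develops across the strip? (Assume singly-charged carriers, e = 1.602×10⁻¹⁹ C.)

V_H ≈ 6.45×10⁻⁵ V

V_H = IB/(n e t).
V_H = (8.49)(0.780)/((1.71×10²⁷)(1.602×10⁻¹⁹)(3.75×10⁻⁴)) ≈ 6.45×10⁻⁵ V.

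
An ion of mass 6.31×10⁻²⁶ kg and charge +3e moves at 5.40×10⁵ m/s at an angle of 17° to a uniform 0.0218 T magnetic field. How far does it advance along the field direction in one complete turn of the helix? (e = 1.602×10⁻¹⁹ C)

v∥ = v cosθ = 5.40×10⁵·cos17° ≈ 5.164×10⁵ m/s.
T = 2πm/(|q|B) = 2π(6.31×10⁻²⁶)/((4.806×10⁻¹⁹)(0.0218)) ≈ 3.784×10⁻⁵ s.
pitch = v∥ T = (5.164×10⁵)(3.784×10⁻⁵) ≈ 19.5 m.

p ≈ 19.5 m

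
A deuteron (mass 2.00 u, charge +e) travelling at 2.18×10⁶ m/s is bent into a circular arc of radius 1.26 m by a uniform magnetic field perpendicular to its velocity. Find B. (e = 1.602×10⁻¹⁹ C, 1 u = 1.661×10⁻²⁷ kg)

B ≈ 0.0359 T

From |q|vB = mv²/r, B = mv/(|q|r).
B = (3.322×10⁻²⁷)(2.18×10⁶)/((1.602×10⁻¹⁹)(1.26)) ≈ 0.0359 T.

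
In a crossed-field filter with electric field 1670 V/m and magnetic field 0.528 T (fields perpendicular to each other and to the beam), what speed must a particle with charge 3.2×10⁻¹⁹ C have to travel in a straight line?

Straight-line motion ⇒ electric and magnetic forces cancel, so E = vB.
v = E/B = 1670/0.528 = 3160 m/s.

v = 3160 m/s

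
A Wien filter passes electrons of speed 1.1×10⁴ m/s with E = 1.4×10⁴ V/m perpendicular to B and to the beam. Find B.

B = 1.3 T

Balance of forces in the selector: qE = qvB ⇒ B = E/v.
B = 1.4×10⁴/1.1×10⁴ = 1.3 T.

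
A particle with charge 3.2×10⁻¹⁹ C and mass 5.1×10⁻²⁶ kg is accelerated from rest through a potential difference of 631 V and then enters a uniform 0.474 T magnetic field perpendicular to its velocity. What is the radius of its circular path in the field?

r ≈ 0.0299 m

Acceleration: |q|V = ½mv² ⇒ v = √(2|q|V/m) = √(2·3.2×10⁻¹⁹·631/5.1×10⁻²⁶) ≈ 8.899×10⁴ m/s.
In the field: r = mv/(|q|B) = (5.1×10⁻²⁶)(8.899×10⁴)/((3.2×10⁻¹⁹)(0.474)) ≈ 0.0299 m.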